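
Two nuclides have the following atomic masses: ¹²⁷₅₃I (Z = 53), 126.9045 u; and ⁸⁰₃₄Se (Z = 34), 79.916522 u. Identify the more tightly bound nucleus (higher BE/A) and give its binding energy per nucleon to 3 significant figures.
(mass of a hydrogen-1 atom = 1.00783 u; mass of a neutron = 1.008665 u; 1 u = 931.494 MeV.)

⁸⁰₃₄Se; 8.71 MeV/nucleon

¹²⁷₅₃I: Σm = 53(1.00783) + 74(1.008665) = 128.056200 u; Δm = 1.151700 u; E_B = 1072.8 MeV; E_B/A = 8.447 MeV
⁸⁰₃₄Se: Σm = 34(1.00783) + 46(1.008665) = 80.664810 u; Δm = 0.748288 u; E_B = 697.03 MeV; E_B/A = 8.713 MeV
⁸⁰₃₄Se has the higher binding energy per nucleon, so it is the more tightly bound nucleus.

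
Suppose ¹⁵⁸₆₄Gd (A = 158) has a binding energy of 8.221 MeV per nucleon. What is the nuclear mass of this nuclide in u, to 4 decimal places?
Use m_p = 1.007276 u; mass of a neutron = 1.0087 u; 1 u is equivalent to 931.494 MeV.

157.8890 u

Total binding energy = 158 × 8.221 = 1298.918 MeV
Mass defect = 1298.918 MeV / (931.494 MeV/u) = 1.394446 u
Constituent mass = 64(1.007276) + 94(1.0087) = 159.283464 u
Nuclear mass = 159.283464 − 1.394446 = 157.889018 u ≈ 157.8890 u (to 4 decimal places)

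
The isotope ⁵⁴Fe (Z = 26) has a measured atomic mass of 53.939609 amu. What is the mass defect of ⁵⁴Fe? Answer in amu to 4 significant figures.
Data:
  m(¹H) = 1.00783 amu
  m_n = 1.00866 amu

0.5065 amu

Z = 26, so N = A − Z = 54 − 26 = 28.
Mass of separated nucleons = 26(1.00783) + 28(1.00866) = 26.20358 + 28.24248 = 54.44606 amu
Mass defect Δm = 54.44606 − 53.939609 = 0.506451 amu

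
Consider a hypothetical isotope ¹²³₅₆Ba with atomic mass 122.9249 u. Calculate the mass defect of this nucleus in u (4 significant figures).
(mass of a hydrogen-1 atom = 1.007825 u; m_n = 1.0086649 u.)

1.094 u

Total constituent mass: 56 × 1.007825 + 67 × 1.0086649 = 124.0187483 u
The mass defect is 124.0187483 − 122.9249 = 1.0938483 u.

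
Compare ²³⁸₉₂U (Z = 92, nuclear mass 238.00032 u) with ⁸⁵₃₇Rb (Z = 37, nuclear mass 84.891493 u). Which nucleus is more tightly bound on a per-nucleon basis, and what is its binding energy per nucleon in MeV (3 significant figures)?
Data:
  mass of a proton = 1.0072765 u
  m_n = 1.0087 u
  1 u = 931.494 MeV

⁸⁵₃₇Rb; 8.72 MeV/nucleon

²³⁸₉₂U: Σm = 92(1.0072765) + 146(1.0087) = 239.9396380 u; Δm = 1.9393180 u; E_B = 1806.5 MeV; E_B/A = 7.590 MeV
⁸⁵₃₇Rb: Σm = 37(1.0072765) + 48(1.0087) = 85.6868305 u; Δm = 0.7953375 u; E_B = 740.85 MeV; E_B/A = 8.716 MeV
⁸⁵₃₇Rb has the higher binding energy per nucleon, so it is the more tightly bound nucleus.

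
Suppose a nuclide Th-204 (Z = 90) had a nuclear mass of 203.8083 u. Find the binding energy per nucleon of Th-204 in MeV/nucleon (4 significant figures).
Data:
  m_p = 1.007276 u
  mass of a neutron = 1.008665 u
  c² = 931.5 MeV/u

Z = 90, so N = A − Z = 204 − 90 = 114.
Total constituent mass: 90 × 1.007276 + 114 × 1.008665 = 205.642650 u
Mass defect Δm = 205.642650 − 203.8083 = 1.834350 u
E_B = 1.834350 × 931.5 = 1708.70 MeV
BE/A = 1708.70 MeV / 204 = 8.376 MeV/nucleon

8.376 MeV/nucleon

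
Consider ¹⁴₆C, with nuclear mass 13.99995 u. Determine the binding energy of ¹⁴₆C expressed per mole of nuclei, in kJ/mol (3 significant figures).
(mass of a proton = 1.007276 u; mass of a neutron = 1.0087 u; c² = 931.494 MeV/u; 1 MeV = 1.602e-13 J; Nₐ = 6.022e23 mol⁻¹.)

1.02e+10 kJ/mol

Z = 6, so N = A − Z = 14 − 6 = 8.
Σm = 6·m_p + 8·m_n = 6.043656 + 8.0696 = 14.113256 u
Mass defect Δm = 14.113256 − 13.99995 = 0.113306 u
Binding energy = Δm·c² = 0.113306 × 931.494 MeV/u = 105.544 MeV
Per nucleus in joules: 105.544 MeV × 1.602e-13 J/MeV = 1.6908e-11 J
Per mole: 1.6908e-11 J × 6.022e23 mol⁻¹ = 1.0182e+13 J/mol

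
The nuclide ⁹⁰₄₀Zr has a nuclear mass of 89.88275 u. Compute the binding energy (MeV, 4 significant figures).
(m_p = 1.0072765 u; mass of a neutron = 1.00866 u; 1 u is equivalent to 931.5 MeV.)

The nucleus contains 40 protons and 90 − 40 = 50 neutrons.
Total constituent mass: 40 × 1.0072765 + 50 × 1.00866 = 90.7240600 u
The mass defect is 90.7240600 − 89.88275 = 0.8413100 u.
E_B = 0.8413100 × 931.5 = 783.680 MeV

783.7 MeV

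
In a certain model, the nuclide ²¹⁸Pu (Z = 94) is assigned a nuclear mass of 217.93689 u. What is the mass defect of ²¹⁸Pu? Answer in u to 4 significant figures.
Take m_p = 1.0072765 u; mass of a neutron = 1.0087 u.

Total constituent mass: 94 × 1.0072765 + 124 × 1.0087 = 219.7627910 u
The mass defect is 219.7627910 − 217.93689 = 1.8259010 u.

1.826 u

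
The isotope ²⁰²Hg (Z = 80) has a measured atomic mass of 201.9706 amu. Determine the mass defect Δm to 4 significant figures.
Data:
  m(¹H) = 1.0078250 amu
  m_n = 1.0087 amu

Total constituent mass: 80 × 1.0078250 + 122 × 1.0087 = 203.6874000 amu
The mass defect is 203.6874000 − 201.9706 = 1.7168000 amu.

1.717 amu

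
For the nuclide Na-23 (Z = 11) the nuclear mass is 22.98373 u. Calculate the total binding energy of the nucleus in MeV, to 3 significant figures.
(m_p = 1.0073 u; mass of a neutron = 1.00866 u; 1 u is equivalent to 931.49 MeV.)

With 11 protons and 12 neutrons (A = 23):
Mass of separated nucleons = 11(1.0073) + 12(1.00866) = 11.0803 + 12.10392 = 23.18422 u
Mass defect Δm = 23.18422 − 22.98373 = 0.20049 u
E_B = 0.20049 × 931.49 = 186.754 MeV

187 MeV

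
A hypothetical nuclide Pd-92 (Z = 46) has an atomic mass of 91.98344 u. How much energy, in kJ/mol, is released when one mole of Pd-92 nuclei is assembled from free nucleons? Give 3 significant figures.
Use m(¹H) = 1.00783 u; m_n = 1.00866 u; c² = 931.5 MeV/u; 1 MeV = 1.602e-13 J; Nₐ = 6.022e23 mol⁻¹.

6.97e+10 kJ/mol

With 46 protons and 46 neutrons (A = 92):
Total constituent mass: 46 × 1.00783 + 46 × 1.00866 = 92.75854 u
Mass defect Δm = 92.75854 − 91.98344 = 0.77510 u
E_B = 0.77510 × 931.5 = 722.006 MeV
Per nucleus in joules: 722.006 MeV × 1.602e-13 J/MeV = 1.1567e-10 J
Per mole: 1.1567e-10 J × 6.022e23 mol⁻¹ = 6.9656e+13 J/mol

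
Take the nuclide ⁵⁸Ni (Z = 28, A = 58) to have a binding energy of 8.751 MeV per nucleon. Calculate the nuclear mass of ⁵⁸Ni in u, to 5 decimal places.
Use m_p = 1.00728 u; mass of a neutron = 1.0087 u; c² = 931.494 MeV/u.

Total binding energy = 58 × 8.751 = 507.558 MeV
Mass defect = 507.558 MeV / (931.494 MeV/u) = 0.5448860 u
Constituent mass = 28(1.00728) + 30(1.0087) = 58.46484 u
Nuclear mass = 58.46484 − 0.5448860 = 57.9199540 u ≈ 57.91995 u (to 5 decimal places)

57.91995 u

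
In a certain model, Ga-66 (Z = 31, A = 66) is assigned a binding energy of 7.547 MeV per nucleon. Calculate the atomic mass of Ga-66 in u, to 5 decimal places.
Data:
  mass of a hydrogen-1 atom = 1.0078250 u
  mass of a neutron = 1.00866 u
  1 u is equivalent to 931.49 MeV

66.01094 u

Total binding energy = 66 × 7.547 = 498.102 MeV
Mass defect = 498.102 MeV / (931.49 MeV/u) = 0.5347368 u
Constituent mass = 31(1.0078250) + 35(1.00866) = 66.5456750 u
Atomic mass = 66.5456750 − 0.5347368 = 66.0109382 u ≈ 66.01094 u (to 5 decimal places)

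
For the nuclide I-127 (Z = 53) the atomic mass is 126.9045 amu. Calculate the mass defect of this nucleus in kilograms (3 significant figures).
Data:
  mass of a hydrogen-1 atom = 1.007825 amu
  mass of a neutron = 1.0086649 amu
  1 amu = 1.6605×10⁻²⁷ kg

1.91e-27 kg

The nucleus contains 53 protons and 127 − 53 = 74 neutrons.
Total constituent mass: 53 × 1.007825 + 74 × 1.0086649 = 128.0559276 amu
Δm = 128.0559276 − 126.9045 = 1.1514276 amu
In SI units: 1.1514276 amu × 1.6605×10⁻²⁷ kg/amu = 1.9119e-27 kg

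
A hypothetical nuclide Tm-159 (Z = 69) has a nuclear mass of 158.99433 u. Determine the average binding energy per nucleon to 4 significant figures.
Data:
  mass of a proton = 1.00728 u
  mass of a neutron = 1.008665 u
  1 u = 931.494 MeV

Σm = 69·m_p + 90·m_n = 69.50232 + 90.779850 = 160.282170 u
Δm = 160.282170 − 158.99433 = 1.287840 u
Converting to energy: 1.287840 u × 931.494 MeV/u = 1199.62 MeV
Per nucleon: 1199.62 / 159 = 7.545 MeV

7.545 MeV/nucleon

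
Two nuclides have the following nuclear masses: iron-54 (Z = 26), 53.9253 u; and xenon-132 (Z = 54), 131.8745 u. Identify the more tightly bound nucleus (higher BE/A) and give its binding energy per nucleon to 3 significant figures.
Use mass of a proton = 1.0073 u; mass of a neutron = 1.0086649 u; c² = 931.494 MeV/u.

iron-54: Σm = 26(1.0073) + 28(1.0086649) = 54.4324172 u; Δm = 0.5071172 u; E_B = 472.38 MeV; E_B/A = 8.748 MeV
xenon-132: Σm = 54(1.0073) + 78(1.0086649) = 133.0700622 u; Δm = 1.1955622 u; E_B = 1113.7 MeV; E_B/A = 8.437 MeV
iron-54 has the higher binding energy per nucleon, so it is the more tightly bound nucleus.

iron-54; 8.75 MeV/nucleon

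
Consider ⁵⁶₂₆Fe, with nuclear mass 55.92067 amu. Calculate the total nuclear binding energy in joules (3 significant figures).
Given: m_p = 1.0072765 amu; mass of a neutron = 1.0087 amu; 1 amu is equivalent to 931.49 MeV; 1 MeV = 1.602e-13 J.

Z = 26, so N = A − Z = 56 − 26 = 30.
Σm = 26·m_p + 30·m_n = 26.1891890 + 30.2610 = 56.4501890 amu
The mass defect is 56.4501890 − 55.92067 = 0.5295190 amu.
Converting to energy: 0.5295190 amu × 931.49 MeV/amu = 493.242 MeV
In joules: 493.242 MeV × 1.602e-13 J/MeV = 7.9017e-11 J

7.90e-11 J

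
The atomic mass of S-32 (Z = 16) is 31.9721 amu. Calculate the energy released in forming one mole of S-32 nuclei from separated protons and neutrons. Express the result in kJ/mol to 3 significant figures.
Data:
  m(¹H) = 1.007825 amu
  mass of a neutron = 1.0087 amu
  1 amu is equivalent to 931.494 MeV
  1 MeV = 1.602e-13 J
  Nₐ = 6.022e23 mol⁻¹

Z = 16, so N = A − Z = 32 − 16 = 16.
Σm = 16·m(¹H) + 16·m_n = 16.125200 + 16.1392 = 32.264400 amu
Mass defect Δm = 32.264400 − 31.9721 = 0.292300 amu
E_B = 0.292300 × 931.494 = 272.276 MeV
Per nucleus in joules: 272.276 MeV × 1.602e-13 J/MeV = 4.3619e-11 J
Per mole: 4.3619e-11 J × 6.022e23 mol⁻¹ = 2.6267e+13 J/mol

2.63e+10 kJ/mol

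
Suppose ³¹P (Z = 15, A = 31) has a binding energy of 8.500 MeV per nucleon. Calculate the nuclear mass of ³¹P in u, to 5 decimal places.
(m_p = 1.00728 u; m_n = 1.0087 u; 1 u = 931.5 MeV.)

30.96552 u

Total binding energy = 31 × 8.500 = 263.500 MeV
Mass defect = 263.500 MeV / (931.5 MeV/u) = 0.2828771 u
Constituent mass = 15(1.00728) + 16(1.0087) = 31.24840 u
Nuclear mass = 31.24840 − 0.2828771 = 30.9655229 u ≈ 30.96552 u (to 5 decimal places)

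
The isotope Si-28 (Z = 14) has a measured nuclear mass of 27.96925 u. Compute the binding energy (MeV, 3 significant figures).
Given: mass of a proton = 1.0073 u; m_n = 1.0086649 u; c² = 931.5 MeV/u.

Z = 14, so N = A − Z = 28 − 14 = 14.
Σm = 14·m_p + 14·m_n = 14.1022 + 14.1213086 = 28.2235086 u
Mass defect Δm = 28.2235086 − 27.96925 = 0.2542586 u
E_B = 0.2542586 × 931.5 = 236.842 MeV

237 MeV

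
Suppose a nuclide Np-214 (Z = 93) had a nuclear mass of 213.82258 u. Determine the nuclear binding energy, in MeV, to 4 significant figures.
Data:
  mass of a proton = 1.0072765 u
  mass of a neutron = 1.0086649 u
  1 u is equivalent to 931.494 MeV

1772 MeV

The nucleus contains 93 protons and 214 − 93 = 121 neutrons.
Total constituent mass: 93 × 1.0072765 + 121 × 1.0086649 = 215.7251674 u
The mass defect is 215.7251674 − 213.82258 = 1.9025874 u.
Converting to energy: 1.9025874 u × 931.494 MeV/u = 1772.25 MeV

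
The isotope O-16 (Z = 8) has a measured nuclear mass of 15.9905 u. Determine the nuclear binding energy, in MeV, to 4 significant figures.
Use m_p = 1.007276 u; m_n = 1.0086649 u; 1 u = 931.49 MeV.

Z = 8, so N = A − Z = 16 − 8 = 8.
Mass of separated nucleons = 8(1.007276) + 8(1.0086649) = 8.058208 + 8.0693192 = 16.1275272 u
Δm = 16.1275272 − 15.9905 = 0.1370272 u
E_B = 0.1370272 × 931.49 = 127.639 MeV

127.6 MeV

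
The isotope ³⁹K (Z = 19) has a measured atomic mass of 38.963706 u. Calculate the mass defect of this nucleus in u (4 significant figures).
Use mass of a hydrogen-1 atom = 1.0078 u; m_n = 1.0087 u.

0.3585 u

Total constituent mass: 19 × 1.0078 + 20 × 1.0087 = 39.3222 u
The mass defect is 39.3222 − 38.963706 = 0.358494 u.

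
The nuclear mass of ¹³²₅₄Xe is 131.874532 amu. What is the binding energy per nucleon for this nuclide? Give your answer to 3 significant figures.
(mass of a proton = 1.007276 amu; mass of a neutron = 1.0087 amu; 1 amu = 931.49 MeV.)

Σm = 54·m_p + 78·m_n = 54.392904 + 78.6786 = 133.071504 amu
Δm = 133.071504 − 131.874532 = 1.196972 amu
Binding energy = Δm·c² = 1.196972 × 931.49 MeV/amu = 1114.97 MeV
Dividing by A = 132 gives 8.447 MeV per nucleon.

8.45 MeV/nucleon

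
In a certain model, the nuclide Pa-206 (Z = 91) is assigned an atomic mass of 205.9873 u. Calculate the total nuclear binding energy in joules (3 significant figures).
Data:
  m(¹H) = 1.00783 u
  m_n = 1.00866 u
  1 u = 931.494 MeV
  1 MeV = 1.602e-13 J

2.57e-10 J

Z = 91, so N = A − Z = 206 − 91 = 115.
Σm = 91·m(¹H) + 115·m_n = 91.71253 + 115.99590 = 207.70843 u
The mass defect is 207.70843 − 205.9873 = 1.72113 u.
Binding energy = Δm·c² = 1.72113 × 931.494 MeV/u = 1603.22 MeV
In joules: 1603.22 MeV × 1.602e-13 J/MeV = 2.5684e-10 J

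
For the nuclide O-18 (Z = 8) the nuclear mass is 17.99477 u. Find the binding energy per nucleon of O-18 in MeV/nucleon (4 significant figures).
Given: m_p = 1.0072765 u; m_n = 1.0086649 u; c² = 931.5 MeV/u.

7.767 MeV/nucleon

The nucleus contains 8 protons and 18 − 8 = 10 neutrons.
Mass of separated nucleons = 8(1.0072765) + 10(1.0086649) = 8.0582120 + 10.0866490 = 18.1448610 u
The mass defect is 18.1448610 − 17.99477 = 0.1500910 u.
Converting to energy: 0.1500910 u × 931.5 MeV/u = 139.810 MeV
BE/A = 139.810 MeV / 18 = 7.767 MeV/nucleon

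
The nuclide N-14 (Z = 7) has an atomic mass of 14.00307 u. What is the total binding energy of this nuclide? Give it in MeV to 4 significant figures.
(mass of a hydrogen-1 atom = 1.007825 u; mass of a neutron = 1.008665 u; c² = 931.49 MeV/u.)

Z = 7, so N = A − Z = 14 − 7 = 7.
Mass of separated nucleons = 7(1.007825) + 7(1.008665) = 7.054775 + 7.060655 = 14.115430 u
Mass defect Δm = 14.115430 − 14.00307 = 0.112360 u
E_B = 0.112360 × 931.49 = 104.662 MeV

104.7 MeV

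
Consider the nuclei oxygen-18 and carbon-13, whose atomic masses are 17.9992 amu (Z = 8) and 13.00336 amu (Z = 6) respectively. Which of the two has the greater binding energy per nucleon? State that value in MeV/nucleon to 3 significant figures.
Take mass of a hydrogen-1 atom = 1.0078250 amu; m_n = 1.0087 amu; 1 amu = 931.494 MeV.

oxygen-18; 7.78 MeV/nucleon

oxygen-18: Σm = 8(1.0078250) + 10(1.0087) = 18.1496000 amu; Δm = 0.1504000 amu; E_B = 140.10 MeV; E_B/A = 7.783 MeV
carbon-13: Σm = 6(1.0078250) + 7(1.0087) = 13.1078500 amu; Δm = 0.1044900 amu; E_B = 97.332 MeV; E_B/A = 7.487 MeV
oxygen-18 has the higher binding energy per nucleon, so it is the more tightly bound nucleus.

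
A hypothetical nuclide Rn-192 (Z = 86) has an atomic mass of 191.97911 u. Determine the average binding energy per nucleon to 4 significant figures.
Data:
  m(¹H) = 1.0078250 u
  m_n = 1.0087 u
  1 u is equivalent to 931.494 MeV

7.840 MeV/nucleon

The nucleus contains 86 protons and 192 − 86 = 106 neutrons.
Total constituent mass: 86 × 1.0078250 + 106 × 1.0087 = 193.5951500 u
The mass defect is 193.5951500 − 191.97911 = 1.6160400 u.
Binding energy = Δm·c² = 1.6160400 × 931.494 MeV/u = 1505.33 MeV
Per nucleon: 1505.33 / 192 = 7.840 MeV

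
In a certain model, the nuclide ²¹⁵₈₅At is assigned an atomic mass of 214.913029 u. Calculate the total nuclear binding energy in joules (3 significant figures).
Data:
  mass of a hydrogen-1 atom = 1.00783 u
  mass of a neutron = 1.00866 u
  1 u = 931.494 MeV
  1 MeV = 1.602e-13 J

2.80e-10 J

The nucleus contains 85 protons and 215 − 85 = 130 neutrons.
Σm = 85·m(¹H) + 130·m_n = 85.66555 + 131.12580 = 216.79135 u
The mass defect is 216.79135 − 214.913029 = 1.878321 u.
Converting to energy: 1.878321 u × 931.494 MeV/u = 1749.64 MeV
In joules: 1749.64 MeV × 1.602e-13 J/MeV = 2.8029e-10 J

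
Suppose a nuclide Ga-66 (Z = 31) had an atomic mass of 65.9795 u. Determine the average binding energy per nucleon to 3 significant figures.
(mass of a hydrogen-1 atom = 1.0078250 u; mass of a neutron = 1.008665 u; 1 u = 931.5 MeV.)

Z = 31, so N = A − Z = 66 − 31 = 35.
Σm = 31·m(¹H) + 35·m_n = 31.2425750 + 35.303275 = 66.5458500 u
Δm = 66.5458500 − 65.9795 = 0.5663500 u
Converting to energy: 0.5663500 u × 931.5 MeV/u = 527.555 MeV
Dividing by A = 66 gives 7.993 MeV per nucleon.

7.99 MeV/nucleon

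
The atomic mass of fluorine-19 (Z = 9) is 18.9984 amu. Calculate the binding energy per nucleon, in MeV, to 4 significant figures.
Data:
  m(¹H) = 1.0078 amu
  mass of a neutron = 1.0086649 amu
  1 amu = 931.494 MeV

7.768 MeV/nucleon

With 9 protons and 10 neutrons (A = 19):
Total constituent mass: 9 × 1.0078 + 10 × 1.0086649 = 19.1568490 amu
Mass defect Δm = 19.1568490 − 18.9984 = 0.1584490 amu
Converting to energy: 0.1584490 amu × 931.494 MeV/amu = 147.594 MeV
Dividing by A = 19 gives 7.768 MeV per nucleon.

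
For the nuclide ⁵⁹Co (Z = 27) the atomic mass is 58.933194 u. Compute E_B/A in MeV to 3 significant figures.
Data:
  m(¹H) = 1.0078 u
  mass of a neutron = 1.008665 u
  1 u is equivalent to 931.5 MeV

Mass of separated nucleons = 27(1.0078) + 32(1.008665) = 27.2106 + 32.277280 = 59.487880 u
The mass defect is 59.487880 − 58.933194 = 0.554686 u.
Binding energy = Δm·c² = 0.554686 × 931.5 MeV/u = 516.690 MeV
BE/A = 516.690 MeV / 59 = 8.757 MeV/nucleon

8.76 MeV/nucleon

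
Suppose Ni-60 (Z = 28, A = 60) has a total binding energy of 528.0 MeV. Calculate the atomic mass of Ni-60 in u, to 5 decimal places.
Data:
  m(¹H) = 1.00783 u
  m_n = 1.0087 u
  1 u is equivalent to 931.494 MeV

Mass defect = 528.0 MeV / (931.494 MeV/u) = 0.5668313 u
Constituent mass = 28(1.00783) + 32(1.0087) = 60.49764 u
Atomic mass = 60.49764 − 0.5668313 = 59.9308087 u ≈ 59.93081 u (to 5 decimal places)

59.93081 u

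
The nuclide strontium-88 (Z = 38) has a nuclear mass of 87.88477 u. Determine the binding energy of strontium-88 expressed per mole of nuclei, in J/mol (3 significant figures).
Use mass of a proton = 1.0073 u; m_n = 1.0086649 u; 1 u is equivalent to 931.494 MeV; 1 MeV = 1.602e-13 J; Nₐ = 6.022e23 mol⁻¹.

Mass of separated nucleons = 38(1.0073) + 50(1.0086649) = 38.2774 + 50.4332450 = 88.7106450 u
Δm = 88.7106450 − 87.88477 = 0.8258750 u
E_B = 0.8258750 × 931.494 = 769.298 MeV
Per nucleus in joules: 769.298 MeV × 1.602e-13 J/MeV = 1.2324e-10 J
Per mole: 1.2324e-10 J × 6.022e23 mol⁻¹ = 7.4215e+13 J/mol

7.42e+13 J/mol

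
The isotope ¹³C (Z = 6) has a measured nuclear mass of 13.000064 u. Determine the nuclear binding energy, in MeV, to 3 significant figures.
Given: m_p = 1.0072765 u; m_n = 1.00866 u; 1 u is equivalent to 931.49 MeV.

97.1 MeV

Σm = 6·m_p + 7·m_n = 6.0436590 + 7.06062 = 13.1042790 u
The mass defect is 13.1042790 − 13.000064 = 0.1042150 u.
E_B = 0.1042150 × 931.49 = 97.0752 MeV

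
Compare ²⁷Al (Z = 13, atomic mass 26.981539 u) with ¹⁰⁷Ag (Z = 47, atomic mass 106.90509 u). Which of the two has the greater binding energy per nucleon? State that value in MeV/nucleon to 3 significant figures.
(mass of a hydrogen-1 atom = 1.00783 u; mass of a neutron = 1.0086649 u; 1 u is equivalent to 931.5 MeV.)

²⁷Al: Σm = 13(1.00783) + 14(1.0086649) = 27.2230986 u; Δm = 0.2415596 u; E_B = 225.01 MeV; E_B/A = 8.334 MeV
¹⁰⁷Ag: Σm = 47(1.00783) + 60(1.0086649) = 107.8879040 u; Δm = 0.9828140 u; E_B = 915.49 MeV; E_B/A = 8.556 MeV
¹⁰⁷Ag has the higher binding energy per nucleon, so it is the more tightly bound nucleus.

¹⁰⁷Ag; 8.56 MeV/nucleon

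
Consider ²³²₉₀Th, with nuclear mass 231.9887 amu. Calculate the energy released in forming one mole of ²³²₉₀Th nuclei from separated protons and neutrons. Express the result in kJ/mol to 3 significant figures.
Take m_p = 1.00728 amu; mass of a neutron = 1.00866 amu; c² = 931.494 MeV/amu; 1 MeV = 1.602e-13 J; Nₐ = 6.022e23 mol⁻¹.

1.70e+11 kJ/mol

Z = 90, so N = A − Z = 232 − 90 = 142.
Mass of separated nucleons = 90(1.00728) + 142(1.00866) = 90.65520 + 143.22972 = 233.88492 amu
Mass defect Δm = 233.88492 − 231.9887 = 1.89622 amu
Converting to energy: 1.89622 amu × 931.494 MeV/amu = 1766.32 MeV
Per nucleus in joules: 1766.32 MeV × 1.602e-13 J/MeV = 2.8296e-10 J
Per mole: 2.8296e-10 J × 6.022e23 mol⁻¹ = 1.7040e+14 J/mol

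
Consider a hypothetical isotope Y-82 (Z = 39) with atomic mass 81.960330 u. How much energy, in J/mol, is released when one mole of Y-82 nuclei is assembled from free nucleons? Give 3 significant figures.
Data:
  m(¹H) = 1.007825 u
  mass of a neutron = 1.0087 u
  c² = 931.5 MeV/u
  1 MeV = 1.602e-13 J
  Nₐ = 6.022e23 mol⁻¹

6.46e+13 J/mol

The nucleus contains 39 protons and 82 − 39 = 43 neutrons.
Total constituent mass: 39 × 1.007825 + 43 × 1.0087 = 82.679275 u
Mass defect Δm = 82.679275 − 81.960330 = 0.718945 u
E_B = 0.718945 × 931.5 = 669.697 MeV
Per nucleus in joules: 669.697 MeV × 1.602e-13 J/MeV = 1.0729e-10 J
Per mole: 1.0729e-10 J × 6.022e23 mol⁻¹ = 6.4610e+13 J/mol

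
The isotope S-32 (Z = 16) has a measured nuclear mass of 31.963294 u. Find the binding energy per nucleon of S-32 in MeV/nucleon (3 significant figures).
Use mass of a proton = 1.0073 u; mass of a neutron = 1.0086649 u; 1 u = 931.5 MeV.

With 16 protons and 16 neutrons (A = 32):
Mass of separated nucleons = 16(1.0073) + 16(1.0086649) = 16.1168 + 16.1386384 = 32.2554384 u
The mass defect is 32.2554384 − 31.963294 = 0.2921444 u.
E_B = 0.2921444 × 931.5 = 272.133 MeV
Dividing by A = 32 gives 8.504 MeV per nucleon.

8.50 MeV/nucleon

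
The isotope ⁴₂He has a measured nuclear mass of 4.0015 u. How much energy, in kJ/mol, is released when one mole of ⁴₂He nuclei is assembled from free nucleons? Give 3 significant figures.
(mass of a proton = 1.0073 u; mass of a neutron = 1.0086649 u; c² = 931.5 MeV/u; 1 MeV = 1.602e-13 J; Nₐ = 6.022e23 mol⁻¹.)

2.73e+09 kJ/mol

Mass of separated nucleons = 2(1.0073) + 2(1.0086649) = 2.0146 + 2.0173298 = 4.0319298 u
Δm = 4.0319298 − 4.0015 = 0.0304298 u
Converting to energy: 0.0304298 u × 931.5 MeV/u = 28.3454 MeV
Per nucleus in joules: 28.3454 MeV × 1.602e-13 J/MeV = 4.5409e-12 J
Per mole: 4.5409e-12 J × 6.022e23 mol⁻¹ = 2.7345e+12 J/mol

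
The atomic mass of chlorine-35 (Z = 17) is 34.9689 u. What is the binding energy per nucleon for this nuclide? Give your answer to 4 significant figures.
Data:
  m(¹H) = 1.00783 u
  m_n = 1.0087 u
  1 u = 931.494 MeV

With 17 protons and 18 neutrons (A = 35):
Mass of separated nucleons = 17(1.00783) + 18(1.0087) = 17.13311 + 18.1566 = 35.28971 u
Δm = 35.28971 − 34.9689 = 0.32081 u
Binding energy = Δm·c² = 0.32081 × 931.494 MeV/u = 298.833 MeV
Per nucleon: 298.833 / 35 = 8.538 MeV

8.538 MeV/nucleon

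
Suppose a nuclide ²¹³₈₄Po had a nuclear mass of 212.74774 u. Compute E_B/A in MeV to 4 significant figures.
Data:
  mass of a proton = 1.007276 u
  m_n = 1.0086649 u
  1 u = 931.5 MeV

With 84 protons and 129 neutrons (A = 213):
Total constituent mass: 84 × 1.007276 + 129 × 1.0086649 = 214.7289561 u
The mass defect is 214.7289561 − 212.74774 = 1.9812161 u.
Converting to energy: 1.9812161 u × 931.5 MeV/u = 1845.50 MeV
BE/A = 1845.50 MeV / 213 = 8.664 MeV/nucleon

8.664 MeV/nucleon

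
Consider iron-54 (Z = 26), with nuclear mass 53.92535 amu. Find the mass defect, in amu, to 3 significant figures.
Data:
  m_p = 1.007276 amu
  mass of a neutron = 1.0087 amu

0.507 amu

Σm = 26·m_p + 28·m_n = 26.189176 + 28.2436 = 54.432776 amu
Mass defect Δm = 54.432776 − 53.92535 = 0.507426 amu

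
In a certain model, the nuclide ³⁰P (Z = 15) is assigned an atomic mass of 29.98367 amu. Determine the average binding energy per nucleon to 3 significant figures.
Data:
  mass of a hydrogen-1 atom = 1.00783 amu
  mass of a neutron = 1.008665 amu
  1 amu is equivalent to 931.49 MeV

8.19 MeV/nucleon

Mass of separated nucleons = 15(1.00783) + 15(1.008665) = 15.11745 + 15.129975 = 30.247425 amu
Δm = 30.247425 − 29.98367 = 0.263755 amu
Converting to energy: 0.263755 amu × 931.49 MeV/amu = 245.685 MeV
Per nucleon: 245.685 / 30 = 8.190 MeV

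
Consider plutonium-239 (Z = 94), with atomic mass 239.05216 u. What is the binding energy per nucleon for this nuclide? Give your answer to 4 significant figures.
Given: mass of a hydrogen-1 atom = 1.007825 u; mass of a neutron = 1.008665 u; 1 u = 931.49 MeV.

The nucleus contains 94 protons and 239 − 94 = 145 neutrons.
Mass of separated nucleons = 94(1.007825) + 145(1.008665) = 94.735550 + 146.256425 = 240.991975 u
The mass defect is 240.991975 − 239.05216 = 1.939815 u.
Converting to energy: 1.939815 u × 931.49 MeV/u = 1806.92 MeV
Dividing by A = 239 gives 7.560 MeV per nucleon.

7.560 MeV/nucleon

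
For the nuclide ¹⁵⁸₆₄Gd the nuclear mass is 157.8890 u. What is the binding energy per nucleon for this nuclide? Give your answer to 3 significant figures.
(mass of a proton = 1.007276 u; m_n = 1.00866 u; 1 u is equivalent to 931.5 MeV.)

8.20 MeV/nucleon

Σm = 64·m_p + 94·m_n = 64.465664 + 94.81404 = 159.279704 u
The mass defect is 159.279704 − 157.8890 = 1.390704 u.
E_B = 1.390704 × 931.5 = 1295.44 MeV
Dividing by A = 158 gives 8.199 MeV per nucleon.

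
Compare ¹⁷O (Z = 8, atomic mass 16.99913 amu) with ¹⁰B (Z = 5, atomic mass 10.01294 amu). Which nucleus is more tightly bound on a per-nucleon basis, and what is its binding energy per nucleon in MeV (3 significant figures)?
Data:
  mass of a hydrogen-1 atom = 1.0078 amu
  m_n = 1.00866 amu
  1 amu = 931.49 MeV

¹⁷O; 7.74 MeV/nucleon

¹⁷O: Σm = 8(1.0078) + 9(1.00866) = 17.14034 amu; Δm = 0.14121 amu; E_B = 131.536 MeV; E_B/A = 7.737 MeV
¹⁰B: Σm = 5(1.0078) + 5(1.00866) = 10.08230 amu; Δm = 0.06936 amu; E_B = 64.608 MeV; E_B/A = 6.461 MeV
¹⁷O has the higher binding energy per nucleon, so it is the more tightly bound nucleus.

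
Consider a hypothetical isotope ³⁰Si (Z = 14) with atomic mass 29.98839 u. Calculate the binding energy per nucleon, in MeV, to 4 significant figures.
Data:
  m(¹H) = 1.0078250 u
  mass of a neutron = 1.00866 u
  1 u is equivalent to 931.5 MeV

8.064 MeV/nucleon

Mass of separated nucleons = 14(1.0078250) + 16(1.00866) = 14.1095500 + 16.13856 = 30.2481100 u
Δm = 30.2481100 − 29.98839 = 0.2597200 u
E_B = 0.2597200 × 931.5 = 241.929 MeV
BE/A = 241.929 MeV / 30 = 8.064 MeV/nucleon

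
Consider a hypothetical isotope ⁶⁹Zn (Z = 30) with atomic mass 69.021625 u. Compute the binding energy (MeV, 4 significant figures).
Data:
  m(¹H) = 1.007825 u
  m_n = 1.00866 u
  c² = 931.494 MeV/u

Z = 30, so N = A − Z = 69 − 30 = 39.
Σm = 30·m(¹H) + 39·m_n = 30.234750 + 39.33774 = 69.572490 u
The mass defect is 69.572490 − 69.021625 = 0.550865 u.
Binding energy = Δm·c² = 0.550865 × 931.494 MeV/u = 513.127 MeV

513.1 MeV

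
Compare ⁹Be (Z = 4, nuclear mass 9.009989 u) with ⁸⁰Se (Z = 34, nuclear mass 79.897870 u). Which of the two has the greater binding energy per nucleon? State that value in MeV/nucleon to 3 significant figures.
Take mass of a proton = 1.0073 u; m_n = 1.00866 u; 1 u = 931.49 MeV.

⁹Be: Σm = 4(1.0073) + 5(1.00866) = 9.07250 u; Δm = 0.062511 u; E_B = 58.228 MeV; E_B/A = 6.470 MeV
⁸⁰Se: Σm = 34(1.0073) + 46(1.00866) = 80.64656 u; Δm = 0.748690 u; E_B = 697.397 MeV; E_B/A = 8.717 MeV
⁸⁰Se has the higher binding energy per nucleon, so it is the more tightly bound nucleus.

⁸⁰Se; 8.72 MeV/nucleon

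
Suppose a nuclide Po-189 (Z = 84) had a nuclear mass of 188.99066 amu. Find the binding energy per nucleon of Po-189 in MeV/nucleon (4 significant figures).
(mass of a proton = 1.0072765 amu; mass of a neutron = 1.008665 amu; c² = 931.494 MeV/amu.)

7.543 MeV/nucleon

Total constituent mass: 84 × 1.0072765 + 105 × 1.008665 = 190.5210510 amu
Mass defect Δm = 190.5210510 − 188.99066 = 1.5303910 amu
Converting to energy: 1.5303910 amu × 931.494 MeV/amu = 1425.55 MeV
BE/A = 1425.55 MeV / 189 = 7.543 MeV/nucleon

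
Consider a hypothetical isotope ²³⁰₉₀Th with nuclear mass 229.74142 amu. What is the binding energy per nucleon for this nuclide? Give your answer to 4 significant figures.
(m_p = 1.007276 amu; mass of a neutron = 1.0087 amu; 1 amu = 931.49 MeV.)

Z = 90, so N = A − Z = 230 − 90 = 140.
Mass of separated nucleons = 90(1.007276) + 140(1.0087) = 90.654840 + 141.2180 = 231.872840 amu
Mass defect Δm = 231.872840 − 229.74142 = 2.131420 amu
E_B = 2.131420 × 931.49 = 1985.40 MeV
BE/A = 1985.40 MeV / 230 = 8.632 MeV/nucleon

8.632 MeV/nucleon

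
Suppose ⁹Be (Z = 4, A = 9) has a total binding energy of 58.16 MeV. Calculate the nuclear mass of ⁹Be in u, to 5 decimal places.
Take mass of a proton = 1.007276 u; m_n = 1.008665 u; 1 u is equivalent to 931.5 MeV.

Mass defect = 58.16 MeV / (931.5 MeV/u) = 0.0624369 u
Constituent mass = 4(1.007276) + 5(1.008665) = 9.072429 u
Nuclear mass = 9.072429 − 0.0624369 = 9.0099921 u ≈ 9.00999 u (to 5 decimal places)

9.00999 u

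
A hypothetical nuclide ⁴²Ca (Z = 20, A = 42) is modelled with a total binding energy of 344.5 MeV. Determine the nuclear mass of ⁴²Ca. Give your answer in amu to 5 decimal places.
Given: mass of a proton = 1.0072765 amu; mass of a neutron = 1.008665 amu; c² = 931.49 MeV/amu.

Mass defect = 344.5 MeV / (931.49 MeV/amu) = 0.3698376 amu
Constituent mass = 20(1.0072765) + 22(1.008665) = 42.3361600 amu
Nuclear mass = 42.3361600 − 0.3698376 = 41.9663224 amu ≈ 41.96632 amu (to 5 decimal places)

41.96632 amu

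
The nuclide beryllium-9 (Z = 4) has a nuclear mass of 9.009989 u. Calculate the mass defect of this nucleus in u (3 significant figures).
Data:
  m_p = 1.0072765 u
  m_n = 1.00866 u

Σm = 4·m_p + 5·m_n = 4.0291060 + 5.04330 = 9.0724060 u
Mass defect Δm = 9.0724060 − 9.009989 = 0.0624170 u

0.0624 u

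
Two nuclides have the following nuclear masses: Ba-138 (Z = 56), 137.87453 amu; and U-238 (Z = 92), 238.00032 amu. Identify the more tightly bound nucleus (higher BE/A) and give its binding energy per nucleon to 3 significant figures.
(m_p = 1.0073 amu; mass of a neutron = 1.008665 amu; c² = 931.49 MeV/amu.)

Ba-138; 8.40 MeV/nucleon

Ba-138: Σm = 56(1.0073) + 82(1.008665) = 139.119330 amu; Δm = 1.244800 amu; E_B = 1159.5 MeV; E_B/A = 8.402 MeV
U-238: Σm = 92(1.0073) + 146(1.008665) = 239.936690 amu; Δm = 1.936370 amu; E_B = 1803.7 MeV; E_B/A = 7.579 MeV
Ba-138 has the higher binding energy per nucleon, so it is the more tightly bound nucleus.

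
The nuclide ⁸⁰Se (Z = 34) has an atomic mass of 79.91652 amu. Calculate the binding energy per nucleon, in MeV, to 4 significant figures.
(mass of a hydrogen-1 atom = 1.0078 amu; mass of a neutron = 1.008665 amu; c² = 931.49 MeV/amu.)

8.701 MeV/nucleon

The nucleus contains 34 protons and 80 − 34 = 46 neutrons.
Total constituent mass: 34 × 1.0078 + 46 × 1.008665 = 80.663790 amu
Δm = 80.663790 − 79.91652 = 0.747270 amu
E_B = 0.747270 × 931.49 = 696.075 MeV
Per nucleon: 696.075 / 80 = 8.701 MeV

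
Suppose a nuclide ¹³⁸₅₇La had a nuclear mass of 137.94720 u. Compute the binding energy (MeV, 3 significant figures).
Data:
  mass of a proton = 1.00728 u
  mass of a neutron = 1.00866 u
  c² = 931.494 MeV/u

1090 MeV

Z = 57, so N = A − Z = 138 − 57 = 81.
Mass of separated nucleons = 57(1.00728) + 81(1.00866) = 57.41496 + 81.70146 = 139.11642 u
The mass defect is 139.11642 − 137.94720 = 1.16922 u.
Binding energy = Δm·c² = 1.16922 × 931.494 MeV/u = 1089.12 MeV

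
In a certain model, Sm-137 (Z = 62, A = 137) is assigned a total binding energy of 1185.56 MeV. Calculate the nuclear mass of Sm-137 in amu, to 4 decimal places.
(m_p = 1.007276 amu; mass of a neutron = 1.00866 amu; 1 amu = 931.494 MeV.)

Mass defect = 1185.56 MeV / (931.494 MeV/amu) = 1.272751 amu
Constituent mass = 62(1.007276) + 75(1.00866) = 138.100612 amu
Nuclear mass = 138.100612 − 1.272751 = 136.827861 amu ≈ 136.8279 amu (to 4 decimal places)

136.8279 amu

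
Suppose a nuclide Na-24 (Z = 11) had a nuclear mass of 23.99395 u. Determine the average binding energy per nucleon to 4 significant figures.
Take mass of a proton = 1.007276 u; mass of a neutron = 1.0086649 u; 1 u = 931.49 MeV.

7.713 MeV/nucleon

Z = 11, so N = A − Z = 24 − 11 = 13.
Mass of separated nucleons = 11(1.007276) + 13(1.0086649) = 11.080036 + 13.1126437 = 24.1926797 u
The mass defect is 24.1926797 − 23.99395 = 0.1987297 u.
E_B = 0.1987297 × 931.49 = 185.115 MeV
BE/A = 185.115 MeV / 24 = 7.713 MeV/nucleon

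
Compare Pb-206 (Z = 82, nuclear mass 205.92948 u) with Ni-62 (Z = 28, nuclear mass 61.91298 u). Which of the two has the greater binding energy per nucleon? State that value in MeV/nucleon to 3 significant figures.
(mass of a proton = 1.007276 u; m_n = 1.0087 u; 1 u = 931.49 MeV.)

Ni-62; 8.81 MeV/nucleon

Pb-206: Σm = 82(1.007276) + 124(1.0087) = 207.675432 u; Δm = 1.745952 u; E_B = 1626.337 MeV; E_B/A = 7.8948 MeV
Ni-62: Σm = 28(1.007276) + 34(1.0087) = 62.499528 u; Δm = 0.586548 u; E_B = 546.36 MeV; E_B/A = 8.812 MeV
Ni-62 has the higher binding energy per nucleon, so it is the more tightly bound nucleus.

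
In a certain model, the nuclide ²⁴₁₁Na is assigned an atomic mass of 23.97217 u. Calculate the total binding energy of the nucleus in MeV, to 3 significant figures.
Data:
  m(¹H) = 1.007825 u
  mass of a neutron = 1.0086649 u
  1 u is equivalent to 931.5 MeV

The nucleus contains 11 protons and 24 − 11 = 13 neutrons.
Total constituent mass: 11 × 1.007825 + 13 × 1.0086649 = 24.1987187 u
The mass defect is 24.1987187 − 23.97217 = 0.2265487 u.
E_B = 0.2265487 × 931.5 = 211.030 MeV

211 MeV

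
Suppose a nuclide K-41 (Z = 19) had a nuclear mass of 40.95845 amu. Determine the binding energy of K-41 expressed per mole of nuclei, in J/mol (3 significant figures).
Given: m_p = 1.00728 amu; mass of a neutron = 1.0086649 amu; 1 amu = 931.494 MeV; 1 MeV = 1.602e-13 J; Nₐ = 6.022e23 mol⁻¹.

Total constituent mass: 19 × 1.00728 + 22 × 1.0086649 = 41.3289478 amu
Δm = 41.3289478 − 40.95845 = 0.3704978 amu
E_B = 0.3704978 × 931.494 = 345.116 MeV
Per nucleus in joules: 345.116 MeV × 1.602e-13 J/MeV = 5.5288e-11 J
Per mole: 5.5288e-11 J × 6.022e23 mol⁻¹ = 3.3294e+13 J/mol

3.33e+13 J/mol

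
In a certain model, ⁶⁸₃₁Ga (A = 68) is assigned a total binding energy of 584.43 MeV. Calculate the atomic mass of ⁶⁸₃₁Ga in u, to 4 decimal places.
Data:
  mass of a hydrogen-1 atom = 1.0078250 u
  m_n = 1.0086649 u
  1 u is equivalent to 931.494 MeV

Mass defect = 584.43 MeV / (931.494 MeV/u) = 0.627411 u
Constituent mass = 31(1.0078250) + 37(1.0086649) = 68.5631763 u
Atomic mass = 68.5631763 − 0.627411 = 67.9357653 u ≈ 67.9358 u (to 4 decimal places)

67.9358 u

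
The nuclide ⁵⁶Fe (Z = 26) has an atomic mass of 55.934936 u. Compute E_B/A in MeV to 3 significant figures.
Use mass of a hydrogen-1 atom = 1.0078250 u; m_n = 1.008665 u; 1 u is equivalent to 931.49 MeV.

Total constituent mass: 26 × 1.0078250 + 30 × 1.008665 = 56.4634000 u
Δm = 56.4634000 − 55.934936 = 0.5284640 u
Binding energy = Δm·c² = 0.5284640 × 931.49 MeV/u = 492.259 MeV
BE/A = 492.259 MeV / 56 = 8.790 MeV/nucleon

8.79 MeV/nucleon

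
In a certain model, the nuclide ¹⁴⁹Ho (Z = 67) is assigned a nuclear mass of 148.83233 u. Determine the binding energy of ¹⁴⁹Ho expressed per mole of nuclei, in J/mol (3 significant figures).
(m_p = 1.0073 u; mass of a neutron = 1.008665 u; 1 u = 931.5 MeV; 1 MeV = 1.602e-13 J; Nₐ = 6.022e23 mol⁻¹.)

1.23e+14 J/mol

Z = 67, so N = A − Z = 149 − 67 = 82.
Σm = 67·m_p + 82·m_n = 67.4891 + 82.710530 = 150.199630 u
Δm = 150.199630 − 148.83233 = 1.367300 u
Converting to energy: 1.367300 u × 931.5 MeV/u = 1273.64 MeV
Per nucleus in joules: 1273.64 MeV × 1.602e-13 J/MeV = 2.0404e-10 J
Per mole: 2.0404e-10 J × 6.022e23 mol⁻¹ = 1.2287e+14 J/mol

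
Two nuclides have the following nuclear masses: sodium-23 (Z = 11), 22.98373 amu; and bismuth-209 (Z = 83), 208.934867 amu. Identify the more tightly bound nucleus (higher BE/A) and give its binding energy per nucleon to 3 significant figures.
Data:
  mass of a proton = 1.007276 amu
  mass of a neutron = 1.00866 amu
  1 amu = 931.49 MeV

sodium-23: Σm = 11(1.007276) + 12(1.00866) = 23.183956 amu; Δm = 0.200226 amu; E_B = 186.51 MeV; E_B/A = 8.109 MeV
bismuth-209: Σm = 83(1.007276) + 126(1.00866) = 210.695068 amu; Δm = 1.760201 amu; E_B = 1639.6 MeV; E_B/A = 7.845 MeV
sodium-23 has the higher binding energy per nucleon, so it is the more tightly bound nucleus.

sodium-23; 8.11 MeV/nucleon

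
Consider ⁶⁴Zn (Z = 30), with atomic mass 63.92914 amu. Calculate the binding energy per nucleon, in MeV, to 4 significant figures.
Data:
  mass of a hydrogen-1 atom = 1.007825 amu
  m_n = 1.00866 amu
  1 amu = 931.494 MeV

Σm = 30·m(¹H) + 34·m_n = 30.234750 + 34.29444 = 64.529190 amu
Δm = 64.529190 − 63.92914 = 0.600050 amu
E_B = 0.600050 × 931.494 = 558.943 MeV
BE/A = 558.943 MeV / 64 = 8.733 MeV/nucleon

8.733 MeV/nucleon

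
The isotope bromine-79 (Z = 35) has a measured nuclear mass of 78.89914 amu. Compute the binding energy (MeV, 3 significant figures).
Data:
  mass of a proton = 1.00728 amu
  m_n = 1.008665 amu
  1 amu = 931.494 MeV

686 MeV

Mass of separated nucleons = 35(1.00728) + 44(1.008665) = 35.25480 + 44.381260 = 79.636060 amu
The mass defect is 79.636060 − 78.89914 = 0.736920 amu.
Binding energy = Δm·c² = 0.736920 × 931.494 MeV/amu = 686.437 MeV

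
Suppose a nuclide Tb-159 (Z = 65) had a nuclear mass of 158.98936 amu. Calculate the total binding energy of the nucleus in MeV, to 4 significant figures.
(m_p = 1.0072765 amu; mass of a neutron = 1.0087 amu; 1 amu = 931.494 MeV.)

The nucleus contains 65 protons and 159 − 65 = 94 neutrons.
Mass of separated nucleons = 65(1.0072765) + 94(1.0087) = 65.4729725 + 94.8178 = 160.2907725 amu
The mass defect is 160.2907725 − 158.98936 = 1.3014125 amu.
Converting to energy: 1.3014125 amu × 931.494 MeV/amu = 1212.26 MeV

1212 MeV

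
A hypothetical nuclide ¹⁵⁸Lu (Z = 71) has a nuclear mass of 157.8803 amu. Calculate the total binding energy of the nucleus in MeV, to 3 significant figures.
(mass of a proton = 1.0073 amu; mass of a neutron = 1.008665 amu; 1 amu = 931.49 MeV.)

Total constituent mass: 71 × 1.0073 + 87 × 1.008665 = 159.272155 amu
Δm = 159.272155 − 157.8803 = 1.391855 amu
E_B = 1.391855 × 931.49 = 1296.50 MeV

1300 MeV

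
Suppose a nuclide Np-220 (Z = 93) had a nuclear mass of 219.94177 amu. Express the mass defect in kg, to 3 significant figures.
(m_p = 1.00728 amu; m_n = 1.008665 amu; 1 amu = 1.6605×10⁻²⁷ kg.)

3.05e-27 kg

With 93 protons and 127 neutrons (A = 220):
Σm = 93·m_p + 127·m_n = 93.67704 + 128.100455 = 221.777495 amu
Mass defect Δm = 221.777495 − 219.94177 = 1.835725 amu
In SI units: 1.835725 amu × 1.6605×10⁻²⁷ kg/amu = 3.0482e-27 kg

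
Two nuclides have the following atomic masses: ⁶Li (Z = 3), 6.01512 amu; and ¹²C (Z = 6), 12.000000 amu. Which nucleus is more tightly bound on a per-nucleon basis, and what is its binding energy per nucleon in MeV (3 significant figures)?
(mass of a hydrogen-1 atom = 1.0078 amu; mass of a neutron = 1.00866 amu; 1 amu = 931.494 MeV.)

⁶Li: Σm = 3(1.0078) + 3(1.00866) = 6.04938 amu; Δm = 0.03426 amu; E_B = 31.913 MeV; E_B/A = 5.319 MeV
¹²C: Σm = 6(1.0078) + 6(1.00866) = 12.09876 amu; Δm = 0.098760 amu; E_B = 91.994 MeV; E_B/A = 7.666 MeV
¹²C has the higher binding energy per nucleon, so it is the more tightly bound nucleus.

¹²C; 7.67 MeV/nucleon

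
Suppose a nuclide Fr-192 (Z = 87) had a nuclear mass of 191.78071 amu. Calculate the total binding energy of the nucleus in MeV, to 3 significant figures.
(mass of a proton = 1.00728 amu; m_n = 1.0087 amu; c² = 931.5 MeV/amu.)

1650 MeV

The nucleus contains 87 protons and 192 − 87 = 105 neutrons.
Σm = 87·m_p + 105·m_n = 87.63336 + 105.9135 = 193.54686 amu
Δm = 193.54686 − 191.78071 = 1.76615 amu
E_B = 1.76615 × 931.5 = 1645.17 MeV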